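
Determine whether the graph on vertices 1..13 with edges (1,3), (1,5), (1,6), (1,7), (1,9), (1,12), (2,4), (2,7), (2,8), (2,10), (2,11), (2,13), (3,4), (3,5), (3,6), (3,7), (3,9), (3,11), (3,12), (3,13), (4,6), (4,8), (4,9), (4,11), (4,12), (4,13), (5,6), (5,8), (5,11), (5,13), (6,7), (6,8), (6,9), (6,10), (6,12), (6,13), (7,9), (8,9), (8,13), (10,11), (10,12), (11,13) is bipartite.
No (odd cycle of length 3: 6 -> 1 -> 3 -> 6)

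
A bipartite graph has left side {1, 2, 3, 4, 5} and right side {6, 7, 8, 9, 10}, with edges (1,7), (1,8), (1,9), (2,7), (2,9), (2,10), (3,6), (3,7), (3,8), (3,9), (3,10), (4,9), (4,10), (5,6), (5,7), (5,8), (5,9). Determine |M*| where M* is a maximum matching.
5 (matching: (1,9), (2,7), (3,8), (4,10), (5,6); upper bound min(|L|,|R|) = min(5,5) = 5)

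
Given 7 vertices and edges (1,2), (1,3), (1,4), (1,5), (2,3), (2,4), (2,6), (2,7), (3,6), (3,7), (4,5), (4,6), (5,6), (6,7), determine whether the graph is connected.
Yes (BFS from 1 visits [1, 2, 3, 4, 5, 6, 7] — all 7 vertices reached)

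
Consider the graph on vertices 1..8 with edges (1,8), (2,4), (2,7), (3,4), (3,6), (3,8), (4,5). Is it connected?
Yes (BFS from 1 visits [1, 8, 3, 4, 6, 2, 5, 7] — all 8 vertices reached)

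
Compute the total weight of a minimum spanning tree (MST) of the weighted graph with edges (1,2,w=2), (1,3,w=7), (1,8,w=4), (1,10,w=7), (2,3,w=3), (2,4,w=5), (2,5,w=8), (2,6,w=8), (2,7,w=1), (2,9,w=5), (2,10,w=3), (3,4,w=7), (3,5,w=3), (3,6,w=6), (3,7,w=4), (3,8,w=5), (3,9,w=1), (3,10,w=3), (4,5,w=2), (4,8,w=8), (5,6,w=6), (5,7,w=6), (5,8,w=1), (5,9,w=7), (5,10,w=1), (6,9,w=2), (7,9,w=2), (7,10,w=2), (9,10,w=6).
14 (MST edges: (1,2,w=2), (2,7,w=1), (3,9,w=1), (4,5,w=2), (5,8,w=1), (5,10,w=1), (6,9,w=2), (7,9,w=2), (7,10,w=2); sum of weights 2 + 1 + 1 + 2 + 1 + 1 + 2 + 2 + 2 = 14)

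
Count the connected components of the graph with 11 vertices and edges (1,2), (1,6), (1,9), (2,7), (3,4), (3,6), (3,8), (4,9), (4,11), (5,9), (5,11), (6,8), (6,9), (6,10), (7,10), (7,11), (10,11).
1 (components: {1, 2, 3, 4, 5, 6, 7, 8, 9, 10, 11})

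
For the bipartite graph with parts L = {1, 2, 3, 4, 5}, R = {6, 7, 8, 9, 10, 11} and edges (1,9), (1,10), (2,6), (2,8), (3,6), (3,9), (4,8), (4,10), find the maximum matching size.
4 (matching: (1,9), (2,8), (3,6), (4,10); upper bound min(|L|,|R|) = min(5,6) = 5)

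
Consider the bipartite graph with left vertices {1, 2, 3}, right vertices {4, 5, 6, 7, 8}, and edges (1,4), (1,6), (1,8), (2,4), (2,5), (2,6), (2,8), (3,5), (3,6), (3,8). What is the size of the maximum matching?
3 (matching: (1,8), (2,6), (3,5); upper bound min(|L|,|R|) = min(3,5) = 3)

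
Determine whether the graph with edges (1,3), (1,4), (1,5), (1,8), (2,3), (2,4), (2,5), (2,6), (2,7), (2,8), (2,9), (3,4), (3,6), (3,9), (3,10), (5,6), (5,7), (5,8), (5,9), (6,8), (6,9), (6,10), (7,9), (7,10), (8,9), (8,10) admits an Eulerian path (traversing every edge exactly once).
Yes (the graph is connected and exactly 2 vertices have odd degree: {2, 4}; any Eulerian path must start and end at those)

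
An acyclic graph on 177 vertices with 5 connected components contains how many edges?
172 (Each of the 5 component trees on V_i vertices has V_i - 1 edges; summing gives V - C = 177 - 5 = 172)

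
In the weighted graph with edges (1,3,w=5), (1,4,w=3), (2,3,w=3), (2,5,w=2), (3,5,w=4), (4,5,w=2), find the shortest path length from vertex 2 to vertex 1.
7 (path: 2 -> 5 -> 4 -> 1; weights 2 + 2 + 3 = 7)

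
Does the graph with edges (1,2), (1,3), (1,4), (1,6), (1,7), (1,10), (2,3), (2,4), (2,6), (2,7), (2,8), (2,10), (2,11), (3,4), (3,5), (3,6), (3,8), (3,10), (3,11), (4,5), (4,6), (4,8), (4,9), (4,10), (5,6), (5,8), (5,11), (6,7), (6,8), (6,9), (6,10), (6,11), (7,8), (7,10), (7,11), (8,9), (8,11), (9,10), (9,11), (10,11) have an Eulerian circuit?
No (2 vertices have odd degree: {5, 9}; Eulerian circuit requires 0)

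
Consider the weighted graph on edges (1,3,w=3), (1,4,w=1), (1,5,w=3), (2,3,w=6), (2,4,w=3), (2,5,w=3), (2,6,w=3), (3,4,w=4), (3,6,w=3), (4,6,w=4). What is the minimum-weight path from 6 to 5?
6 (path: 6 -> 2 -> 5; weights 3 + 3 = 6)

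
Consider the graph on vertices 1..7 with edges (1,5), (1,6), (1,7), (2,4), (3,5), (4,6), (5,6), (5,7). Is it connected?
Yes (BFS from 1 visits [1, 5, 6, 7, 3, 4, 2] — all 7 vertices reached)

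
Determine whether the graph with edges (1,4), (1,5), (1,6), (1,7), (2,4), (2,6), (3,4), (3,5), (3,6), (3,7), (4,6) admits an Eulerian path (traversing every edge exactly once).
Yes — and in fact it has an Eulerian circuit (the graph is connected and all 7 vertices have even degree)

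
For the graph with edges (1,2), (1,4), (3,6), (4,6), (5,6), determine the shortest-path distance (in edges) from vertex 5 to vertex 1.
3 (path: 5 -> 6 -> 4 -> 1, 3 edges)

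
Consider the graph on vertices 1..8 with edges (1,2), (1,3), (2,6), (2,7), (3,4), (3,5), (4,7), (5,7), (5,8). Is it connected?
Yes (BFS from 1 visits [1, 2, 3, 6, 7, 4, 5, 8] — all 8 vertices reached)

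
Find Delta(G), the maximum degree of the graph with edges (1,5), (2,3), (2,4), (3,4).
2 (attained at vertices 2, 3, 4)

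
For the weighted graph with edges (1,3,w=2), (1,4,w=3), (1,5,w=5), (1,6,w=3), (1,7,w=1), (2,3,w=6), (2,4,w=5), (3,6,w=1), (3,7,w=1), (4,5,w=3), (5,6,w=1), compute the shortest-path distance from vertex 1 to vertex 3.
2 (path: 1 -> 3; weights 2 = 2)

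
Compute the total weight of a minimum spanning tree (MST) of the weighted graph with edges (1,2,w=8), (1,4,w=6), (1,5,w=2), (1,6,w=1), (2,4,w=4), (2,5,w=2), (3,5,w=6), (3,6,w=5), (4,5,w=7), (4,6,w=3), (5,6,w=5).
13 (MST edges: (1,5,w=2), (1,6,w=1), (2,5,w=2), (3,6,w=5), (4,6,w=3); sum of weights 2 + 1 + 2 + 5 + 3 = 13)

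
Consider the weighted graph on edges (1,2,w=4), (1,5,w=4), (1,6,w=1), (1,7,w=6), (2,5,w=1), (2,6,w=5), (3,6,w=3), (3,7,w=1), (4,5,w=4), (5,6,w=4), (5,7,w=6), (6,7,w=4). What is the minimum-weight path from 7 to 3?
1 (path: 7 -> 3; weights 1 = 1)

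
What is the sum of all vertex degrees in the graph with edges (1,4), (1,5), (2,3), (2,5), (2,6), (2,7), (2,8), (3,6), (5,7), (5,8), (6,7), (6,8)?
24 (handshake: sum of degrees = 2|E| = 2 x 12 = 24)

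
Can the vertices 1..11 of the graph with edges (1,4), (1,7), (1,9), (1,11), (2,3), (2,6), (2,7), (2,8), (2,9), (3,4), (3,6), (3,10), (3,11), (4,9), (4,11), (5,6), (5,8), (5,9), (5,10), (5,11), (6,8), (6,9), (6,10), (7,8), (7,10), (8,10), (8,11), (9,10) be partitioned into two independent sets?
No (odd cycle of length 3: 9 -> 1 -> 4 -> 9)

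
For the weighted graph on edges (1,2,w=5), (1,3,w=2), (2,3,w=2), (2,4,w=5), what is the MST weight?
9 (MST edges: (1,3,w=2), (2,3,w=2), (2,4,w=5); sum of weights 2 + 2 + 5 = 9)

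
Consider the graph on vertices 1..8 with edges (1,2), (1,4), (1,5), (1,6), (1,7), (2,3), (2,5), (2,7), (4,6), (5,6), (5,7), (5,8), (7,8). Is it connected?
Yes (BFS from 1 visits [1, 2, 4, 5, 6, 7, 3, 8] — all 8 vertices reached)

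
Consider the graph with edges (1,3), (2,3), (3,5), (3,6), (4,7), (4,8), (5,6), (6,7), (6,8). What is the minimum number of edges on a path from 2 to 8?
3 (path: 2 -> 3 -> 6 -> 8, 3 edges)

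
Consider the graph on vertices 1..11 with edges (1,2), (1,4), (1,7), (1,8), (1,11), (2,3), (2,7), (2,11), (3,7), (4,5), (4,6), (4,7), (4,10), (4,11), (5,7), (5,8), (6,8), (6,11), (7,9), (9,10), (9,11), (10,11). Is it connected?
Yes (BFS from 1 visits [1, 2, 4, 7, 8, 11, 3, 5, 6, 10, 9] — all 11 vertices reached)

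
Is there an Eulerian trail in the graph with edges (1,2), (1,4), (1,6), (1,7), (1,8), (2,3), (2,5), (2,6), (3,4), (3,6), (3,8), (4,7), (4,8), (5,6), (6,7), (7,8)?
Yes (the graph is connected and exactly 2 vertices have odd degree: {1, 6}; any Eulerian path must start and end at those)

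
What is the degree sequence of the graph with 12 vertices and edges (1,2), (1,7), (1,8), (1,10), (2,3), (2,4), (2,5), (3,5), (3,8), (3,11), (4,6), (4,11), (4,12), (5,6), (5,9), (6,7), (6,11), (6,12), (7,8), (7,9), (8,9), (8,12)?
[5, 5, 4, 4, 4, 4, 4, 4, 3, 3, 3, 1] (degrees: deg(1)=4, deg(2)=4, deg(3)=4, deg(4)=4, deg(5)=4, deg(6)=5, deg(7)=4, deg(8)=5, deg(9)=3, deg(10)=1, deg(11)=3, deg(12)=3)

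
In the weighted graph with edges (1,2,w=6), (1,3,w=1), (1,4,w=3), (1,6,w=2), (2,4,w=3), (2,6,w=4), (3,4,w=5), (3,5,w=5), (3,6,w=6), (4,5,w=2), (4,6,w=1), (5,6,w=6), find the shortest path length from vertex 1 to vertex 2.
6 (path: 1 -> 2; weights 6 = 6)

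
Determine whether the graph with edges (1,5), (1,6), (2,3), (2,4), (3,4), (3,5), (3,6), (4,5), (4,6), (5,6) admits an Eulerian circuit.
Yes (the graph is connected and all 6 vertices have even degree)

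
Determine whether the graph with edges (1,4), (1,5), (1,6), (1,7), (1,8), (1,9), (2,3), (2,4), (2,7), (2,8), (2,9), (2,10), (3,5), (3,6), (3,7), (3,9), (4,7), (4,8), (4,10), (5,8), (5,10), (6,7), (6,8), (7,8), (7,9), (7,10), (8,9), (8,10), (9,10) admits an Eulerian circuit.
No (2 vertices have odd degree: {3, 4}; Eulerian circuit requires 0)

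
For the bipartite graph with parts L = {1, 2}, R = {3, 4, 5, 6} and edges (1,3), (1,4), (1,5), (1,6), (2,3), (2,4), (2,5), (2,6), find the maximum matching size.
2 (matching: (1,6), (2,5); upper bound min(|L|,|R|) = min(2,4) = 2)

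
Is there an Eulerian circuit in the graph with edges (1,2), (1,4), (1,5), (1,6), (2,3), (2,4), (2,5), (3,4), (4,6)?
Yes (the graph is connected and all 6 vertices have even degree)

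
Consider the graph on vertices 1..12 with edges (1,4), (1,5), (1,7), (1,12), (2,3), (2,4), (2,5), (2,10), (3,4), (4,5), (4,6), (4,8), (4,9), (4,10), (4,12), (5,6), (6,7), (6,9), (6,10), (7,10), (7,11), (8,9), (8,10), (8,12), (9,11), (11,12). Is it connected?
Yes (BFS from 1 visits [1, 4, 5, 7, 12, 2, 3, 6, 8, 9, 10, 11] — all 12 vertices reached)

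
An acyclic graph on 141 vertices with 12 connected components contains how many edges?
129 (Each of the 12 component trees on V_i vertices has V_i - 1 edges; summing gives V - C = 141 - 12 = 129)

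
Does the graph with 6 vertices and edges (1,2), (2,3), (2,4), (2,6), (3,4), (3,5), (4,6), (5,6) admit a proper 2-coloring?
No (odd cycle of length 3: 3 -> 2 -> 4 -> 3)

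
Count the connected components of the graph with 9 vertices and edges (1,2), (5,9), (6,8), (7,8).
5 (components: {1, 2}, {3}, {4}, {5, 9}, {6, 7, 8})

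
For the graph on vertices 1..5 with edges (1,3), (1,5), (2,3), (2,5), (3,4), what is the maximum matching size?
2 (matching: (2,5), (3,4); upper bound floor(n/2) = floor(5/2) = 2)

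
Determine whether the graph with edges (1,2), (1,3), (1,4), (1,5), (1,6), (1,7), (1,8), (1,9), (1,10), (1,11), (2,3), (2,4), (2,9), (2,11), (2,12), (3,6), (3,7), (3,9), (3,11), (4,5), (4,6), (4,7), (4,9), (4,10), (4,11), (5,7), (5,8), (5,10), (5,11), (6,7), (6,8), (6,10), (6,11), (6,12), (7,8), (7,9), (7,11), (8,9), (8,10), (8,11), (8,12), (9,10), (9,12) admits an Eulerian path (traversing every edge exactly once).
Yes — and in fact it has an Eulerian circuit (the graph is connected and all 12 vertices have even degree)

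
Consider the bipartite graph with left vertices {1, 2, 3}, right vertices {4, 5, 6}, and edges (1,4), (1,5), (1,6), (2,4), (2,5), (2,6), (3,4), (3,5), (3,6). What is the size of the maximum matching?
3 (matching: (1,6), (2,5), (3,4); upper bound min(|L|,|R|) = min(3,3) = 3)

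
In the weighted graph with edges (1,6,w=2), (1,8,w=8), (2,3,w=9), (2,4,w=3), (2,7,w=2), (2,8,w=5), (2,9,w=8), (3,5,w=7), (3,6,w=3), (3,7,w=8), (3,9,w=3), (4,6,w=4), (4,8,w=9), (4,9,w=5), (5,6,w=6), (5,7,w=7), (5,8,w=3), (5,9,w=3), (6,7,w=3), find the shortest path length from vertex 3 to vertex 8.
9 (path: 3 -> 9 -> 5 -> 8; weights 3 + 3 + 3 = 9)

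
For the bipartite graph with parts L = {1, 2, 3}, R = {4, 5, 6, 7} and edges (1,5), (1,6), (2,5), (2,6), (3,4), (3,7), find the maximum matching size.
3 (matching: (1,6), (2,5), (3,7); upper bound min(|L|,|R|) = min(3,4) = 3)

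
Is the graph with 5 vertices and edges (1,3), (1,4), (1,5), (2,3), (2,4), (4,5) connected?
Yes (BFS from 1 visits [1, 3, 4, 5, 2] — all 5 vertices reached)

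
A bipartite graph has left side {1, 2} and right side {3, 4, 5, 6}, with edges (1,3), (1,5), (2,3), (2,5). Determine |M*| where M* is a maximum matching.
2 (matching: (1,5), (2,3); upper bound min(|L|,|R|) = min(2,4) = 2)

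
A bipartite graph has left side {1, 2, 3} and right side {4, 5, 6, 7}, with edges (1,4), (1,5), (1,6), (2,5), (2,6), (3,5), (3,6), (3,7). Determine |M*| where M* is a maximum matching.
3 (matching: (1,6), (2,5), (3,7); upper bound min(|L|,|R|) = min(3,4) = 3)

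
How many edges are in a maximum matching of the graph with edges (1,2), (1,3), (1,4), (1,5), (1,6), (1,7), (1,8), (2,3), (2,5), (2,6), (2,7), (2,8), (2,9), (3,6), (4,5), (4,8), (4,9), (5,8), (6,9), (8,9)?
4 (matching: (1,8), (2,7), (3,6), (4,9); upper bound floor(n/2) = floor(9/2) = 4)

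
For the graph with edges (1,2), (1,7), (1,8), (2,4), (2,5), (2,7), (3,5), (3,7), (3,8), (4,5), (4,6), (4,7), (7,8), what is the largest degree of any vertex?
5 (attained at vertex 7)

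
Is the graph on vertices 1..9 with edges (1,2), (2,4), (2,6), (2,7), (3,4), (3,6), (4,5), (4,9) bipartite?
Yes. Partition: {1, 4, 6, 7, 8}, {2, 3, 5, 9}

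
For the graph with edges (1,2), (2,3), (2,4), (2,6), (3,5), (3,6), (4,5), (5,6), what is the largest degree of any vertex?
4 (attained at vertex 2)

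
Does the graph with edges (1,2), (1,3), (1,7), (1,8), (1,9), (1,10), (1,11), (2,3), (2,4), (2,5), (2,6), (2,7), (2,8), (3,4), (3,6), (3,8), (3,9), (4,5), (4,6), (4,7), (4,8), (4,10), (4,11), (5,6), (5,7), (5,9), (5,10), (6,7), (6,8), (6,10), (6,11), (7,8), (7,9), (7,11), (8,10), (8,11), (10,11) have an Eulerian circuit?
No (2 vertices have odd degree: {1, 2}; Eulerian circuit requires 0)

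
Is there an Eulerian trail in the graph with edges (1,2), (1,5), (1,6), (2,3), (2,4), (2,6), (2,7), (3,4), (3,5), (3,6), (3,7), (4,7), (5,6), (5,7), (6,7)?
No (6 vertices have odd degree: {1, 2, 3, 4, 6, 7}; Eulerian path requires 0 or 2)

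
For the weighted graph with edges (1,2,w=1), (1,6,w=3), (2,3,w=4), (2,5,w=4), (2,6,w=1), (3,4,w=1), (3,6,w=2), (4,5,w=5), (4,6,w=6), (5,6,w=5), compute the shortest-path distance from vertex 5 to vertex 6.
5 (path: 5 -> 6; weights 5 = 5)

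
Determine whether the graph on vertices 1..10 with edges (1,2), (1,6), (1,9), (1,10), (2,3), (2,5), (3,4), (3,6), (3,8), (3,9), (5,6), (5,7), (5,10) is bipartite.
Yes. Partition: {1, 3, 5}, {2, 4, 6, 7, 8, 9, 10}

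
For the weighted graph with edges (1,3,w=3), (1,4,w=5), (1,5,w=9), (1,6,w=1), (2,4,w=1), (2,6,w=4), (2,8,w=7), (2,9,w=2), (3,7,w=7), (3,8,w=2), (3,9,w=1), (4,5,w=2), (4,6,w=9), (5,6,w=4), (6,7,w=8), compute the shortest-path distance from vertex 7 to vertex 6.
8 (path: 7 -> 6; weights 8 = 8)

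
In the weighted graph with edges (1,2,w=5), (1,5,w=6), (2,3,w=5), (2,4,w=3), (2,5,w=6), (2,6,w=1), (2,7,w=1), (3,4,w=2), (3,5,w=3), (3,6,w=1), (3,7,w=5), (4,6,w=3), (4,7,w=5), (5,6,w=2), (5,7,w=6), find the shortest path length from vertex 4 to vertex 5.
5 (path: 4 -> 3 -> 5; weights 2 + 3 = 5)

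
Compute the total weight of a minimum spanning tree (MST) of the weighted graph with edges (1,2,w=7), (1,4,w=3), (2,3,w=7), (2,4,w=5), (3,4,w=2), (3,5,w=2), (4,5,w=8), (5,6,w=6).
18 (MST edges: (1,4,w=3), (2,4,w=5), (3,4,w=2), (3,5,w=2), (5,6,w=6); sum of weights 3 + 5 + 2 + 2 + 6 = 18)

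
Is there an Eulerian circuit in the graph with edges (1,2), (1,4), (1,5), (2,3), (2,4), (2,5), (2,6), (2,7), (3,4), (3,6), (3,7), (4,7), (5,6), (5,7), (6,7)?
No (2 vertices have odd degree: {1, 7}; Eulerian circuit requires 0)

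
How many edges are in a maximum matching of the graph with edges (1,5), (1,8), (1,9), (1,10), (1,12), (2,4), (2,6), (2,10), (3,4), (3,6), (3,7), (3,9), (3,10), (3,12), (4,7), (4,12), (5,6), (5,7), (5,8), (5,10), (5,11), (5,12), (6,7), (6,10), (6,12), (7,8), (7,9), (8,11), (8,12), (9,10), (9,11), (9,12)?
6 (matching: (1,10), (2,4), (3,9), (5,11), (6,7), (8,12); upper bound floor(n/2) = floor(12/2) = 6)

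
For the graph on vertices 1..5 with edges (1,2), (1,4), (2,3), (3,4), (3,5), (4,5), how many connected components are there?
1 (components: {1, 2, 3, 4, 5})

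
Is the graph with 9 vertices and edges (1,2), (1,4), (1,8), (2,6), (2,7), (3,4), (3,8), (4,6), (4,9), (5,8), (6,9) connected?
Yes (BFS from 1 visits [1, 2, 4, 8, 6, 7, 3, 9, 5] — all 9 vertices reached)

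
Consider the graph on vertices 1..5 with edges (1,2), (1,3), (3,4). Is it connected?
No, it has 2 components: {1, 2, 3, 4}, {5}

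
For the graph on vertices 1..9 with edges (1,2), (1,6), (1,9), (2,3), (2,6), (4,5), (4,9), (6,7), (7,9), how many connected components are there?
2 (components: {1, 2, 3, 4, 5, 6, 7, 9}, {8})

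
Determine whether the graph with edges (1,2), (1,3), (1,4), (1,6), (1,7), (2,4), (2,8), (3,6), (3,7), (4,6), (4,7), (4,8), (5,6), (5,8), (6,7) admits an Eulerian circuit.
No (6 vertices have odd degree: {1, 2, 3, 4, 6, 8}; Eulerian circuit requires 0)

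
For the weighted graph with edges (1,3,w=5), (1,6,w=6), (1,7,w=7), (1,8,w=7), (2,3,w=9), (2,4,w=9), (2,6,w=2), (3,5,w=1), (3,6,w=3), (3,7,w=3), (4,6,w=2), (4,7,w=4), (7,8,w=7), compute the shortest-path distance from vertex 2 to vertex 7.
8 (path: 2 -> 6 -> 3 -> 7; weights 2 + 3 + 3 = 8)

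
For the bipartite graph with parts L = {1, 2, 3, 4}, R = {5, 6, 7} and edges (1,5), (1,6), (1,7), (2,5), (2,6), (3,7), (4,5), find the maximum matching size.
3 (matching: (1,7), (2,6), (4,5); upper bound min(|L|,|R|) = min(4,3) = 3)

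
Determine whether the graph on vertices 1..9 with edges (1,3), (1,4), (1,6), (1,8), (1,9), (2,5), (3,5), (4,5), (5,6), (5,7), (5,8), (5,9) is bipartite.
Yes. Partition: {1, 5}, {2, 3, 4, 6, 7, 8, 9}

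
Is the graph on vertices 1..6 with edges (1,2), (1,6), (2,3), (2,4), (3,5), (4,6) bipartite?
Yes. Partition: {1, 3, 4}, {2, 5, 6}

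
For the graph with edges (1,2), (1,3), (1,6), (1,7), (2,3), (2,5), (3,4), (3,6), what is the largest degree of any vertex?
4 (attained at vertices 1, 3)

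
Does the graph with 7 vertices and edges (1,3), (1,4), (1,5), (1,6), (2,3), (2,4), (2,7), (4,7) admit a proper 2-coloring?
No (odd cycle of length 3: 2 -> 4 -> 7 -> 2)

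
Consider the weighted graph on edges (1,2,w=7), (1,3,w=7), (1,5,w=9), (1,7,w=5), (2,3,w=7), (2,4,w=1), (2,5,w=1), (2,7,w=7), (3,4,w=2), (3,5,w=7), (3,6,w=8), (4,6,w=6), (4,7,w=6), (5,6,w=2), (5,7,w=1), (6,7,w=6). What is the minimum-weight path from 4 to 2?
1 (path: 4 -> 2; weights 1 = 1)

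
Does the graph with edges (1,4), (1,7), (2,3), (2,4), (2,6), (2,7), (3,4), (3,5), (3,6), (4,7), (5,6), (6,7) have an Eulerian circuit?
Yes (the graph is connected and all 7 vertices have even degree)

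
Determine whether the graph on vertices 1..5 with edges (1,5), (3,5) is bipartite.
Yes. Partition: {1, 2, 3, 4}, {5}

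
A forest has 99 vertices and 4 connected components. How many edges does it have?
95 (Each of the 4 component trees on V_i vertices has V_i - 1 edges; summing gives V - C = 99 - 4 = 95)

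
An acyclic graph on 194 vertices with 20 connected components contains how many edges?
174 (Each of the 20 component trees on V_i vertices has V_i - 1 edges; summing gives V - C = 194 - 20 = 174)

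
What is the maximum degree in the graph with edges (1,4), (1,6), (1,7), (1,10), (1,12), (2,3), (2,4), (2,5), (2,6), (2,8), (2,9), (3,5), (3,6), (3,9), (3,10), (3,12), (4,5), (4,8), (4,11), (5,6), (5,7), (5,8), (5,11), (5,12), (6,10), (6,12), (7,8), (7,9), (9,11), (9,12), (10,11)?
8 (attained at vertex 5)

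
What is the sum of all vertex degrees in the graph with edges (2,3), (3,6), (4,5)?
6 (handshake: sum of degrees = 2|E| = 2 x 3 = 6)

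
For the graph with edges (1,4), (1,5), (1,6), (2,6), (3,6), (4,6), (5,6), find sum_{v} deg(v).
14 (handshake: sum of degrees = 2|E| = 2 x 7 = 14)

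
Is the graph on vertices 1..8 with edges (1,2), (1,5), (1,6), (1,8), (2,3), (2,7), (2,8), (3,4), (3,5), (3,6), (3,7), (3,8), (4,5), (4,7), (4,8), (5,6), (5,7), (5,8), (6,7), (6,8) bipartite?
No (odd cycle of length 3: 2 -> 1 -> 8 -> 2)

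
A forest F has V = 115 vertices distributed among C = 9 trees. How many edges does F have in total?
106 (Each of the 9 component trees on V_i vertices has V_i - 1 edges; summing gives V - C = 115 - 9 = 106)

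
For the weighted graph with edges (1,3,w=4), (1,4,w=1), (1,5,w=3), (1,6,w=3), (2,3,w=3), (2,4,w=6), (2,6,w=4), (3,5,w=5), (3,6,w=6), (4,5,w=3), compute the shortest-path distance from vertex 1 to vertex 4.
1 (path: 1 -> 4; weights 1 = 1)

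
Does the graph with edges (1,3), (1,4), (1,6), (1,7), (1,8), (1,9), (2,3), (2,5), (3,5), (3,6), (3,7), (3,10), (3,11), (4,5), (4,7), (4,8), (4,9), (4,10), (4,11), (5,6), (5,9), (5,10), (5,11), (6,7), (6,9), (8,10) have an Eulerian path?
No (6 vertices have odd degree: {3, 4, 5, 6, 8, 11}; Eulerian path requires 0 or 2)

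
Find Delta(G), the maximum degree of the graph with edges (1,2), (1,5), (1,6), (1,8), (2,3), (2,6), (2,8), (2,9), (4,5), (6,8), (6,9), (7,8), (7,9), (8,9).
5 (attained at vertices 2, 8)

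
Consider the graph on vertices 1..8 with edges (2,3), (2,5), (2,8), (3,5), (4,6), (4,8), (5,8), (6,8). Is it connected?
No, it has 3 components: {1}, {2, 3, 4, 5, 6, 8}, {7}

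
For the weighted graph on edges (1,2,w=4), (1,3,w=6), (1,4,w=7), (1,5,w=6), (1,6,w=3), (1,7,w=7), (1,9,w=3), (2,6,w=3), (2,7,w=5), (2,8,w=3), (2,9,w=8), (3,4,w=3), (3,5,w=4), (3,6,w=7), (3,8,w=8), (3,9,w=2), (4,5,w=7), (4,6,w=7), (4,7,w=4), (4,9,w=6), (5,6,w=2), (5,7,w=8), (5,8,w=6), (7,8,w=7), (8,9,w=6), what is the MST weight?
23 (MST edges: (1,6,w=3), (1,9,w=3), (2,6,w=3), (2,8,w=3), (3,4,w=3), (3,9,w=2), (4,7,w=4), (5,6,w=2); sum of weights 3 + 3 + 3 + 3 + 3 + 2 + 4 + 2 = 23)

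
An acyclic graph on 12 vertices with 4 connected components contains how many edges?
8 (Each of the 4 component trees on V_i vertices has V_i - 1 edges; summing gives V - C = 12 - 4 = 8)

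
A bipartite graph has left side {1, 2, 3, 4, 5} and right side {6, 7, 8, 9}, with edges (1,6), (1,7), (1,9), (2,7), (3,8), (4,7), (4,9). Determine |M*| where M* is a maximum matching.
4 (matching: (1,6), (2,7), (3,8), (4,9); upper bound min(|L|,|R|) = min(5,4) = 4)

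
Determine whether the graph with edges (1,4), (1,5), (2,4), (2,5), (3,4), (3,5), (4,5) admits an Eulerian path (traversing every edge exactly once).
Yes — and in fact it has an Eulerian circuit (the graph is connected and all 5 vertices have even degree)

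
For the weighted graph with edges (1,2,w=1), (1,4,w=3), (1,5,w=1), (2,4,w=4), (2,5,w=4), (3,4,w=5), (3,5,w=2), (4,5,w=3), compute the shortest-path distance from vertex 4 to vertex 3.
5 (path: 4 -> 3; weights 5 = 5)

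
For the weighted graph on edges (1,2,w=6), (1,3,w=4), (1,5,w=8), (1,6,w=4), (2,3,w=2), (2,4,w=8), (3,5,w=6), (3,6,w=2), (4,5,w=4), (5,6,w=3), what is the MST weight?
15 (MST edges: (1,6,w=4), (2,3,w=2), (3,6,w=2), (4,5,w=4), (5,6,w=3); sum of weights 4 + 2 + 2 + 4 + 3 = 15)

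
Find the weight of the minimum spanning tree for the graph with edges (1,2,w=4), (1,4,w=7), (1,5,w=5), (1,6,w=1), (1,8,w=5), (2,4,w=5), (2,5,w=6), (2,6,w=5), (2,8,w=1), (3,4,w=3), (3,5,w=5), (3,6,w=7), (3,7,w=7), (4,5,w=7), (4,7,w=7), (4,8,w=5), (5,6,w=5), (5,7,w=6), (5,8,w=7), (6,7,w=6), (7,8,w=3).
22 (MST edges: (1,2,w=4), (1,5,w=5), (1,6,w=1), (2,4,w=5), (2,8,w=1), (3,4,w=3), (7,8,w=3); sum of weights 4 + 5 + 1 + 5 + 1 + 3 + 3 = 22)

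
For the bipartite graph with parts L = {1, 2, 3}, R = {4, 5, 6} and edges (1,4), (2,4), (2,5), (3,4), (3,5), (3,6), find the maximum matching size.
3 (matching: (1,4), (2,5), (3,6); upper bound min(|L|,|R|) = min(3,3) = 3)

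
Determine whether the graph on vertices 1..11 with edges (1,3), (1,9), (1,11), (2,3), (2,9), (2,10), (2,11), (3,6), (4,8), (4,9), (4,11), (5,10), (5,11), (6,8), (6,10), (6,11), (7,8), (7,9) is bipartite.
Yes. Partition: {1, 2, 4, 5, 6, 7}, {3, 8, 9, 10, 11}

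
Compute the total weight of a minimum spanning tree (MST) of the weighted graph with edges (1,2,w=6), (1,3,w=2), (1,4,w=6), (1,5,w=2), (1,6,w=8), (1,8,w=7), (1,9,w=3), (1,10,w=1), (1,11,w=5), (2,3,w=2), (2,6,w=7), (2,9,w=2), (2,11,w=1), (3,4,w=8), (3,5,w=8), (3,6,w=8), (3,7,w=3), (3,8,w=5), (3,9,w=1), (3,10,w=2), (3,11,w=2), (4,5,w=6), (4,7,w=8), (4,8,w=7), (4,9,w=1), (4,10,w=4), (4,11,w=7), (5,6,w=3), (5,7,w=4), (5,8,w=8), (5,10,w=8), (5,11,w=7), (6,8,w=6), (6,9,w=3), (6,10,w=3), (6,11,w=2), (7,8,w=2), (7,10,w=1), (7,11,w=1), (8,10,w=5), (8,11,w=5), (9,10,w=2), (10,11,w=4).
14 (MST edges: (1,3,w=2), (1,5,w=2), (1,10,w=1), (2,11,w=1), (3,9,w=1), (4,9,w=1), (6,11,w=2), (7,8,w=2), (7,10,w=1), (7,11,w=1); sum of weights 2 + 2 + 1 + 1 + 1 + 1 + 2 + 2 + 1 + 1 = 14)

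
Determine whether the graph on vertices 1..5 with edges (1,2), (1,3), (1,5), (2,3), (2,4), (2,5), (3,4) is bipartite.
No (odd cycle of length 3: 2 -> 1 -> 5 -> 2)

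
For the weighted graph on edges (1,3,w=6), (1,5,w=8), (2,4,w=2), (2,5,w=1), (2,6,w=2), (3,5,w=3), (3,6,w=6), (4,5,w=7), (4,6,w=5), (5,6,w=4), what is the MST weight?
14 (MST edges: (1,3,w=6), (2,4,w=2), (2,5,w=1), (2,6,w=2), (3,5,w=3); sum of weights 6 + 2 + 1 + 2 + 3 = 14)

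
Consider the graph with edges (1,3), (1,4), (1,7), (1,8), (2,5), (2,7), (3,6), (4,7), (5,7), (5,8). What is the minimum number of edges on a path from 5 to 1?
2 (path: 5 -> 7 -> 1, 2 edges)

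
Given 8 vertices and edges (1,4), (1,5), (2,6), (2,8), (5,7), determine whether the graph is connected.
No, it has 3 components: {1, 4, 5, 7}, {2, 6, 8}, {3}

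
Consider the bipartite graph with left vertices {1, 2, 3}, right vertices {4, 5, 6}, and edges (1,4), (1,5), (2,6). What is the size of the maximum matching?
2 (matching: (1,5), (2,6); upper bound min(|L|,|R|) = min(3,3) = 3)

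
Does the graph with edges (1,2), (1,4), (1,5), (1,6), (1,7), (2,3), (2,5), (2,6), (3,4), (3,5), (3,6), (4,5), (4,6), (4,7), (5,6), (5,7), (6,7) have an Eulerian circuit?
No (2 vertices have odd degree: {1, 4}; Eulerian circuit requires 0)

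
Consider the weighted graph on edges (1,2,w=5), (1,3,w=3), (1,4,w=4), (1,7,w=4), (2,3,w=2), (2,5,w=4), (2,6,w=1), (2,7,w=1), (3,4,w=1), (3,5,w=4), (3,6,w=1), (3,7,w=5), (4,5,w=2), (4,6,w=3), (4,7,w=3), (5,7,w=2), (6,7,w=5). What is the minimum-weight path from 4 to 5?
2 (path: 4 -> 5; weights 2 = 2)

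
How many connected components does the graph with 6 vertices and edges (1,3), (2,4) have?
4 (components: {1, 3}, {2, 4}, {5}, {6})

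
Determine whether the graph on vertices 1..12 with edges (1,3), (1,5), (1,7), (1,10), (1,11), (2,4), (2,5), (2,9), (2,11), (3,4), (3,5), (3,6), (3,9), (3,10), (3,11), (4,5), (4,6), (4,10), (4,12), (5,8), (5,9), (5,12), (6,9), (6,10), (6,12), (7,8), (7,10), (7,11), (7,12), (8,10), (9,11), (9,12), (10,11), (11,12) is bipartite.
No (odd cycle of length 3: 11 -> 1 -> 3 -> 11)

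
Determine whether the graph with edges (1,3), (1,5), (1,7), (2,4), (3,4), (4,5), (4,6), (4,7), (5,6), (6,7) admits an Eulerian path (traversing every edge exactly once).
No (6 vertices have odd degree: {1, 2, 4, 5, 6, 7}; Eulerian path requires 0 or 2)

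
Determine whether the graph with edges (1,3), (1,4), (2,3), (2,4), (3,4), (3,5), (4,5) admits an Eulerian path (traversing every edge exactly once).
Yes — and in fact it has an Eulerian circuit (the graph is connected and all 5 vertices have even degree)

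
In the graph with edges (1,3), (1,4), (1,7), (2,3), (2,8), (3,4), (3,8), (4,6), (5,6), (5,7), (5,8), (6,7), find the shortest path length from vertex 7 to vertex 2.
3 (path: 7 -> 1 -> 3 -> 2, 3 edges)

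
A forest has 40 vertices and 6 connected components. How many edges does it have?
34 (Each of the 6 component trees on V_i vertices has V_i - 1 edges; summing gives V - C = 40 - 6 = 34)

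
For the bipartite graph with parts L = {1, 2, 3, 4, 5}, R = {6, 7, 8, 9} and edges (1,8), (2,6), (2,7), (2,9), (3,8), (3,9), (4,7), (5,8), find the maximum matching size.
4 (matching: (1,8), (2,6), (3,9), (4,7); upper bound min(|L|,|R|) = min(5,4) = 4)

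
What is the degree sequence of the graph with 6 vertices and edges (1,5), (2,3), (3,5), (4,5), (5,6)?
[4, 2, 1, 1, 1, 1] (degrees: deg(1)=1, deg(2)=1, deg(3)=2, deg(4)=1, deg(5)=4, deg(6)=1)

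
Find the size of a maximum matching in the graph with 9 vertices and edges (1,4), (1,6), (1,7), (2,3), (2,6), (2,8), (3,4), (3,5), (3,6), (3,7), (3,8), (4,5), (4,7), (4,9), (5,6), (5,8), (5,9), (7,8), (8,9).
4 (matching: (1,6), (2,8), (3,7), (4,9); upper bound floor(n/2) = floor(9/2) = 4)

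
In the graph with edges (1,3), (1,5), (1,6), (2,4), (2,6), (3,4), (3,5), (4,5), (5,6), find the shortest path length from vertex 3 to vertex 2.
2 (path: 3 -> 4 -> 2, 2 edges)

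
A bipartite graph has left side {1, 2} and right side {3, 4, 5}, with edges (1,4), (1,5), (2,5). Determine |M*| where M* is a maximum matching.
2 (matching: (1,4), (2,5); upper bound min(|L|,|R|) = min(2,3) = 2)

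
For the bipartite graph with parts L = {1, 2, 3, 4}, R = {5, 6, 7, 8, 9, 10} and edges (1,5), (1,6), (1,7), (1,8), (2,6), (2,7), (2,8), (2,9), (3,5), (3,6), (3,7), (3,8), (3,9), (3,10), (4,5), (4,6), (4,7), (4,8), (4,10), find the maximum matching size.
4 (matching: (1,8), (2,9), (3,10), (4,7); upper bound min(|L|,|R|) = min(4,6) = 4)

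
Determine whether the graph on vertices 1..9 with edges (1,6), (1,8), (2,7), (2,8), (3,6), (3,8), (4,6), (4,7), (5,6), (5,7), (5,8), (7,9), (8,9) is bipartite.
Yes. Partition: {1, 2, 3, 4, 5, 9}, {6, 7, 8}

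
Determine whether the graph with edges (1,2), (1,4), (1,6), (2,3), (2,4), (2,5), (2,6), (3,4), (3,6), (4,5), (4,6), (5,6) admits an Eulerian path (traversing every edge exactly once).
No (6 vertices have odd degree: {1, 2, 3, 4, 5, 6}; Eulerian path requires 0 or 2)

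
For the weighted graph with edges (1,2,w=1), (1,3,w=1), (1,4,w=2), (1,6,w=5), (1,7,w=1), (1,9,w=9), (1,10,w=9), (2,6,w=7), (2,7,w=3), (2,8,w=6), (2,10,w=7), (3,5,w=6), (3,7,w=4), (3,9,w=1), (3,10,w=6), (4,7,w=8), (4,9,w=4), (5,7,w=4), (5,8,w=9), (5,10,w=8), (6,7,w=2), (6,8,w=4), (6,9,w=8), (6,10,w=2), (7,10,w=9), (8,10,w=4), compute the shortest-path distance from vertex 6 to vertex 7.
2 (path: 6 -> 7; weights 2 = 2)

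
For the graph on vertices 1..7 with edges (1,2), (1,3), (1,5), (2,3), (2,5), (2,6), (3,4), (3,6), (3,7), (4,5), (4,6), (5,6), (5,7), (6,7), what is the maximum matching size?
3 (matching: (1,5), (2,6), (3,7); upper bound floor(n/2) = floor(7/2) = 3)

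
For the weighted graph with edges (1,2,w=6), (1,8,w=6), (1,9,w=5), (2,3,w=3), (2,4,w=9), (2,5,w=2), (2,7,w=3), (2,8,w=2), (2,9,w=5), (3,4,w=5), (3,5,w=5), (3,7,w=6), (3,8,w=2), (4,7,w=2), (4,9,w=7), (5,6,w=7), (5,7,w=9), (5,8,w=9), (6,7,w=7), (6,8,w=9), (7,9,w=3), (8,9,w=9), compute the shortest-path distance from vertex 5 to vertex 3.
5 (path: 5 -> 3; weights 5 = 5)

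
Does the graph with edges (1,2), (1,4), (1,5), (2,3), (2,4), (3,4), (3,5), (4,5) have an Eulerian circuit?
No (4 vertices have odd degree: {1, 2, 3, 5}; Eulerian circuit requires 0)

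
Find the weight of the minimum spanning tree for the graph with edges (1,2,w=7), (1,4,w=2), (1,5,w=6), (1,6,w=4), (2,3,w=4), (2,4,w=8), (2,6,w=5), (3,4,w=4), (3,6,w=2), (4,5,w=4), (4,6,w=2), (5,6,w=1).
11 (MST edges: (1,4,w=2), (2,3,w=4), (3,6,w=2), (4,6,w=2), (5,6,w=1); sum of weights 2 + 4 + 2 + 2 + 1 = 11)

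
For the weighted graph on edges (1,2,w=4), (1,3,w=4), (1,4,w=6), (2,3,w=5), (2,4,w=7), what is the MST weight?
14 (MST edges: (1,2,w=4), (1,3,w=4), (1,4,w=6); sum of weights 4 + 4 + 6 = 14)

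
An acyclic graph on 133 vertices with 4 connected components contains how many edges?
129 (Each of the 4 component trees on V_i vertices has V_i - 1 edges; summing gives V - C = 133 - 4 = 129)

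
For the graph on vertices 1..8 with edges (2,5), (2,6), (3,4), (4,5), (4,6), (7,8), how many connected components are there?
3 (components: {1}, {2, 3, 4, 5, 6}, {7, 8})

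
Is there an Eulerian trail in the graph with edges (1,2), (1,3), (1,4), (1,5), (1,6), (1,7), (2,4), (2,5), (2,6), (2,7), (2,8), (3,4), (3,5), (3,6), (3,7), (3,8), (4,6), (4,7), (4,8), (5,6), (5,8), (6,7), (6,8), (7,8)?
Yes (the graph is connected and exactly 2 vertices have odd degree: {5, 6}; any Eulerian path must start and end at those)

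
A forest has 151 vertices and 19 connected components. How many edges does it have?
132 (Each of the 19 component trees on V_i vertices has V_i - 1 edges; summing gives V - C = 151 - 19 = 132)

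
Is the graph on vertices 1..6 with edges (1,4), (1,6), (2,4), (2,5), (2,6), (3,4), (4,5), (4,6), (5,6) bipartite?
No (odd cycle of length 3: 4 -> 1 -> 6 -> 4)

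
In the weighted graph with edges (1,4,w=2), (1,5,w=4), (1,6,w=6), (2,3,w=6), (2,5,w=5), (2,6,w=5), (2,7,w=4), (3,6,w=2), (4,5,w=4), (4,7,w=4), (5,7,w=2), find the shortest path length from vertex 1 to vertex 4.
2 (path: 1 -> 4; weights 2 = 2)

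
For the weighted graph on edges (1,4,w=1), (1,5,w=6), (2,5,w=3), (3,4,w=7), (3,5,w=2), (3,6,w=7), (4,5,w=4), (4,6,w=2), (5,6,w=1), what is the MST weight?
9 (MST edges: (1,4,w=1), (2,5,w=3), (3,5,w=2), (4,6,w=2), (5,6,w=1); sum of weights 1 + 3 + 2 + 2 + 1 = 9)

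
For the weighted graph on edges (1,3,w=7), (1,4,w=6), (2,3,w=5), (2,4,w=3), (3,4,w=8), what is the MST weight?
14 (MST edges: (1,4,w=6), (2,3,w=5), (2,4,w=3); sum of weights 6 + 5 + 3 = 14)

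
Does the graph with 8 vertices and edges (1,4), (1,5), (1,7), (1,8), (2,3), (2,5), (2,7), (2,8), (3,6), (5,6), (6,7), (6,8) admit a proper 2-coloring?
Yes. Partition: {1, 2, 6}, {3, 4, 5, 7, 8}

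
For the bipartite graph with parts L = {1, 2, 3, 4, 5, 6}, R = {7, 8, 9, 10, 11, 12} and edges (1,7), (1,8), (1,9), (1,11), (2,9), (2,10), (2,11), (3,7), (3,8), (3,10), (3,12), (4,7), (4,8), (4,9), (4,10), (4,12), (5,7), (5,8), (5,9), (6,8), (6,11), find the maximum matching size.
6 (matching: (1,11), (2,10), (3,12), (4,9), (5,7), (6,8); upper bound min(|L|,|R|) = min(6,6) = 6)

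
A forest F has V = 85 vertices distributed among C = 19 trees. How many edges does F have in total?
66 (Each of the 19 component trees on V_i vertices has V_i - 1 edges; summing gives V - C = 85 - 19 = 66)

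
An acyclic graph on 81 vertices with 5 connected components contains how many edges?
76 (Each of the 5 component trees on V_i vertices has V_i - 1 edges; summing gives V - C = 81 - 5 = 76)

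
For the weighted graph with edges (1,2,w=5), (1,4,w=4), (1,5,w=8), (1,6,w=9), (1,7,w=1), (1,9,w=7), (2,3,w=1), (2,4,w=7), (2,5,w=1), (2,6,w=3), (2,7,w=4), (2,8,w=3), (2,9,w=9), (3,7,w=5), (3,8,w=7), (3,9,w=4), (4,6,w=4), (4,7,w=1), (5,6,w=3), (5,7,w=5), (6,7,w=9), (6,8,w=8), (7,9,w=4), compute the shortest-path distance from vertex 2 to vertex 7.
4 (path: 2 -> 7; weights 4 = 4)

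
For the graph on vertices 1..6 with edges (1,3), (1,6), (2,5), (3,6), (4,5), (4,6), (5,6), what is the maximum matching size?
3 (matching: (1,3), (2,5), (4,6); upper bound floor(n/2) = floor(6/2) = 3)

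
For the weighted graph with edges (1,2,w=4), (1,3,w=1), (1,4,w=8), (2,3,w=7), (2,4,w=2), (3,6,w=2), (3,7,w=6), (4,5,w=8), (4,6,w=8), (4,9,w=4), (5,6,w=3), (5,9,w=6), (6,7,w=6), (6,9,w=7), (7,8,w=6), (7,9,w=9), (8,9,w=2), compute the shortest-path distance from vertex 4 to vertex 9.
4 (path: 4 -> 9; weights 4 = 4)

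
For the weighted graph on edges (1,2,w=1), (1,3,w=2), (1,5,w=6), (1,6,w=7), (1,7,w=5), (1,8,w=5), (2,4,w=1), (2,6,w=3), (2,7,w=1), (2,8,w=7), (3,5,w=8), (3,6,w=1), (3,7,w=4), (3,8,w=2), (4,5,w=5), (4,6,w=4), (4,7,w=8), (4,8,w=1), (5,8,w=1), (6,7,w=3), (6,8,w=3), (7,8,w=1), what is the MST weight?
8 (MST edges: (1,2,w=1), (1,3,w=2), (2,4,w=1), (2,7,w=1), (3,6,w=1), (4,8,w=1), (5,8,w=1); sum of weights 1 + 2 + 1 + 1 + 1 + 1 + 1 = 8)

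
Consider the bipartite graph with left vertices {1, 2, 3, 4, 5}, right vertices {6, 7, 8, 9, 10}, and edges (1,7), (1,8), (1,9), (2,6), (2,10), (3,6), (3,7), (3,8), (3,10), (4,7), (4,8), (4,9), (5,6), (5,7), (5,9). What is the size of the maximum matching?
5 (matching: (1,9), (2,10), (3,8), (4,7), (5,6); upper bound min(|L|,|R|) = min(5,5) = 5)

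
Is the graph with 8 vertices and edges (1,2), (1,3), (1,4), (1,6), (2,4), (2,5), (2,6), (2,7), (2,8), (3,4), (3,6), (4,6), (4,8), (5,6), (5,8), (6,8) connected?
Yes (BFS from 1 visits [1, 2, 3, 4, 6, 5, 7, 8] — all 8 vertices reached)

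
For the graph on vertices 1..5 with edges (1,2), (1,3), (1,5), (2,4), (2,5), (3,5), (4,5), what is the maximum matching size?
2 (matching: (1,2), (4,5); upper bound floor(n/2) = floor(5/2) = 2)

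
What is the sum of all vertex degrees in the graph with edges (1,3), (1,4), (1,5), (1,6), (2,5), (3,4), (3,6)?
14 (handshake: sum of degrees = 2|E| = 2 x 7 = 14)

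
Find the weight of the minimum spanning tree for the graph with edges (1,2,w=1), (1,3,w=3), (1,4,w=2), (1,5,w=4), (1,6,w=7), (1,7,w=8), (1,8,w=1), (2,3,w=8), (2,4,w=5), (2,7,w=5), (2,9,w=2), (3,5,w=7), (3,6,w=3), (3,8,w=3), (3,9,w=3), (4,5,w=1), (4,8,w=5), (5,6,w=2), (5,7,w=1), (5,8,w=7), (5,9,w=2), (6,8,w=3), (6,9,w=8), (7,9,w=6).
13 (MST edges: (1,2,w=1), (1,3,w=3), (1,4,w=2), (1,8,w=1), (2,9,w=2), (4,5,w=1), (5,6,w=2), (5,7,w=1); sum of weights 1 + 3 + 2 + 1 + 2 + 1 + 2 + 1 = 13)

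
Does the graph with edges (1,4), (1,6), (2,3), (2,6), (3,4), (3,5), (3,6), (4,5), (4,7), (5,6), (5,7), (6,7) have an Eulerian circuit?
No (2 vertices have odd degree: {6, 7}; Eulerian circuit requires 0)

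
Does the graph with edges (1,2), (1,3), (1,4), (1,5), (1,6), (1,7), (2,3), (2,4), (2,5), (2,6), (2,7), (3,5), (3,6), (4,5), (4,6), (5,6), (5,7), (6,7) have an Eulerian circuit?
Yes (the graph is connected and all 7 vertices have even degree)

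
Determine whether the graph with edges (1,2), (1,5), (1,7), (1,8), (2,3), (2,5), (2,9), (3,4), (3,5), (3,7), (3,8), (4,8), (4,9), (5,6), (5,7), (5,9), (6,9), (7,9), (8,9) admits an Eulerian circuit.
No (2 vertices have odd degree: {3, 4}; Eulerian circuit requires 0)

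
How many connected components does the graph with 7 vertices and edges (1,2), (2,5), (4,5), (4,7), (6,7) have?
2 (components: {1, 2, 4, 5, 6, 7}, {3})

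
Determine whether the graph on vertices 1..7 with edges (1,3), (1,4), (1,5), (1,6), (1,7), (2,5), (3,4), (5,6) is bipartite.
No (odd cycle of length 3: 4 -> 1 -> 3 -> 4)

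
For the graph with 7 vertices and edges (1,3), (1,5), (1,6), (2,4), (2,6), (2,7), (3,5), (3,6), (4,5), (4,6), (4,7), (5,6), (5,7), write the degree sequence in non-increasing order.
[5, 5, 4, 3, 3, 3, 3] (degrees: deg(1)=3, deg(2)=3, deg(3)=3, deg(4)=4, deg(5)=5, deg(6)=5, deg(7)=3)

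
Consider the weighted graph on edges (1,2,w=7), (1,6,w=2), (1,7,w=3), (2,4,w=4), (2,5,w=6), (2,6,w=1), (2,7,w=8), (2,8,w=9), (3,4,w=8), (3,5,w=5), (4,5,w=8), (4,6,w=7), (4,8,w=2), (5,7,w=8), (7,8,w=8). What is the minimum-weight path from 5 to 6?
7 (path: 5 -> 2 -> 6; weights 6 + 1 = 7)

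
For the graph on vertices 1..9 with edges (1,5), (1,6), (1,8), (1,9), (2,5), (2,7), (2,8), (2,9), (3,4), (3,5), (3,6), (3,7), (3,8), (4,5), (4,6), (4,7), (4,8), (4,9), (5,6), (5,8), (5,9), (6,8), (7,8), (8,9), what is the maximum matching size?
4 (matching: (1,6), (3,8), (4,7), (5,9); upper bound floor(n/2) = floor(9/2) = 4)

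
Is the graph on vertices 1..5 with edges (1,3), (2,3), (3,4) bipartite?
Yes. Partition: {1, 2, 4, 5}, {3}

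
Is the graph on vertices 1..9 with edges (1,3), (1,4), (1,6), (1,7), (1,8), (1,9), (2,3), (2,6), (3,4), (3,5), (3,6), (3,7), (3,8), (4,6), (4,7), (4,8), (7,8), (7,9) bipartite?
No (odd cycle of length 3: 4 -> 1 -> 7 -> 4)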